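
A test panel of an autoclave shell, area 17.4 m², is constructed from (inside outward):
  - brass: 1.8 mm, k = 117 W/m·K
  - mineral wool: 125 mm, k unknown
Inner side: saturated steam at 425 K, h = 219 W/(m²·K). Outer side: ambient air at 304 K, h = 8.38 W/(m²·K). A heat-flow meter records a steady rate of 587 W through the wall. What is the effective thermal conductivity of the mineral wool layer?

Thermal resistances in series:
R_inner film = 1/(h_i·A) = 1/(219×17.4) = 2.624×10^-4 K/W
R_brass = L/(kA) = 0.0018/(117×17.4) = 8.842×10^-7 K/W
R_outer film = 1/(h_o·A) = 1/(8.38×17.4) = 0.006858 K/W
Sum of known resistances R_other = 0.007121 K/W
Total R = ΔT/Q = 121/587 = 0.2061 K/W
R_mineral wool = R_total − R_other = 0.199 K/W
k = L/(R·A) = 0.125/(0.199×17.4)

k ≈ 0.0361 W/(m·K)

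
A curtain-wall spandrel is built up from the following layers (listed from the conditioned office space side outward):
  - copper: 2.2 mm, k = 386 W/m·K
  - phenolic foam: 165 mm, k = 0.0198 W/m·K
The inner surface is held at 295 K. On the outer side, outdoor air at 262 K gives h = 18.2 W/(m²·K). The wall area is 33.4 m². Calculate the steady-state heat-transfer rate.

Q ≈ 131 W

Using the resistance-network approach (series):
R_copper = L/(kA) = 0.0022/(386×33.4) = 1.706×10^-7 K/W
R_phenolic foam = L/(kA) = 0.165/(0.0198×33.4) = 0.2495 K/W
R_outer film = 1/(h_o·A) = 1/(18.2×33.4) = 0.001645 K/W
R_total = 0.2511 K/W
Q = ΔT / R_total = 33 / 0.2511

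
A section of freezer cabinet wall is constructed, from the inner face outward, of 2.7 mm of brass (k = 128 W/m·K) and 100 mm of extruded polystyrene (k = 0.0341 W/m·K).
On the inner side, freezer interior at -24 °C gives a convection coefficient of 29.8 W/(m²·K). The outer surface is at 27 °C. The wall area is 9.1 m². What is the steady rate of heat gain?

Treating each layer as a thermal resistance in series:
R_inner film = 1/(h_i·A) = 1/(29.8×9.1) = 0.003688 K/W
R_brass = L/(kA) = 0.0027/(128×9.1) = 2.318×10^-6 K/W
R_extruded polystyrene = L/(kA) = 0.1/(0.0341×9.1) = 0.3223 K/W
R_total = 0.3259 K/W
Q = ΔT / R_total = 51 / 0.3259

Q ≈ 156 W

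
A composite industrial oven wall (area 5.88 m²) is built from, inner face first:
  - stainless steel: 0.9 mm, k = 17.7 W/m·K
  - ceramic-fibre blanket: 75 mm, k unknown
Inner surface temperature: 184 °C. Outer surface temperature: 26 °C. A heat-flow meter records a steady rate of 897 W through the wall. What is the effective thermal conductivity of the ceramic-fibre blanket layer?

Model the wall as resistances in series:
R_stainless steel = L/(kA) = 0.0009/(17.7×5.88) = 8.648×10^-6 K/W
Sum of known resistances R_other = 8.648×10^-6 K/W
Total R = ΔT/Q = 158/897 = 0.1761 K/W
R_ceramic-fibre blanket = R_total − R_other = 0.1761 K/W
k = L/(R·A) = 0.075/(0.1761×5.88)

k ≈ 0.0724 W/(m·K)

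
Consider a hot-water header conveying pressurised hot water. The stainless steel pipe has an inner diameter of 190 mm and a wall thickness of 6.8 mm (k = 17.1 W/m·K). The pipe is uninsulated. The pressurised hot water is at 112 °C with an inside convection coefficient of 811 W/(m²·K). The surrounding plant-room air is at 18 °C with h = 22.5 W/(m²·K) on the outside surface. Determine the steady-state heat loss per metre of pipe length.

q′ ≈ 1300 W/m

For a radial system each layer contributes R = ln(r_out/r_in)/(2πkL); films add R = 1/(hA).
R_inner film = 1/(h_i·2πr₁L) = 1/(811×2π×0.095×1) = 0.002066 K/W
R_stainless steel pipe wall = ln(101.8/95)/(2π×17.1×1) = 6.434×10^-4 K/W
R_outer film = 1/(h_o·2πr_oL) = 1/(22.5×2π×0.1018×1) = 0.06948 K/W
R_total = 0.07219 K/W
Q = ΔT/R_total = 94/0.07219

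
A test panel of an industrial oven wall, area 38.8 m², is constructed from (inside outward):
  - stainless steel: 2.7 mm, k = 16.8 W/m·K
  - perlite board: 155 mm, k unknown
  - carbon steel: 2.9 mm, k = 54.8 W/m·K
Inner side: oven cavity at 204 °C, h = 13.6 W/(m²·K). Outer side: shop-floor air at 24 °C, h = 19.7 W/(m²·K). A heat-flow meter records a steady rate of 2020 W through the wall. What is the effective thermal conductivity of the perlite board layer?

k ≈ 0.0465 W/(m·K)

Thermal resistances in series:
R_inner film = 1/(h_i·A) = 1/(13.6×38.8) = 0.001895 K/W
R_stainless steel = L/(kA) = 0.0027/(16.8×38.8) = 4.142×10^-6 K/W
R_carbon steel = L/(kA) = 0.0029/(54.8×38.8) = 1.364×10^-6 K/W
R_outer film = 1/(h_o·A) = 1/(19.7×38.8) = 0.001308 K/W
Sum of known resistances R_other = 0.003209 K/W
Total R = ΔT/Q = 180/2020 = 0.08911 K/W
R_perlite board = R_total − R_other = 0.0859 K/W
k = L/(R·A) = 0.155/(0.0859×38.8)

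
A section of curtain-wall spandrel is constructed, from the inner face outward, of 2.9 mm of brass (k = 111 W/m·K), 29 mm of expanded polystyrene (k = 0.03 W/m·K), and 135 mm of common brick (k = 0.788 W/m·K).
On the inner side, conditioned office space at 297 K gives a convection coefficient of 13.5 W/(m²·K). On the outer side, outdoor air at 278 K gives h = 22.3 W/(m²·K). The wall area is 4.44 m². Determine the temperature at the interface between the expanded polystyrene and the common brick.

T ≈ 281 K

Series thermal resistances:
R_inner film = 1/(h_i·A) = 1/(13.5×4.44) = 0.01668 K/W
R_brass = L/(kA) = 0.0029/(111×4.44) = 5.884×10^-6 K/W
R_expanded polystyrene = L/(kA) = 0.029/(0.03×4.44) = 0.2177 K/W
R_common brick = L/(kA) = 0.135/(0.788×4.44) = 0.03859 K/W
R_outer film = 1/(h_o·A) = 1/(22.3×4.44) = 0.0101 K/W
R_total = 0.2831 K/W;  Q = ΔT/R_total = 19/0.2831 = 67.12 W
T_interface = T_inner − Q·ΣR(inner→interface) = 297 − 67.1×0.2344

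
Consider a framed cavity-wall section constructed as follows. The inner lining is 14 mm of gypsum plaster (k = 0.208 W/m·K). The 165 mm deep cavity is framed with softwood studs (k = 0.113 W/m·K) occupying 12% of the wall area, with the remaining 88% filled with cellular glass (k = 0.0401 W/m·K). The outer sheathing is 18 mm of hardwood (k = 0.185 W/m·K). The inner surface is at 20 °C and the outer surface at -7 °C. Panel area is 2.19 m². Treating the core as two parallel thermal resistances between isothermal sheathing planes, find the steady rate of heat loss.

Q ≈ 16.7 W

Sheathing layers in series; stud and cavity paths in parallel between them.
R_inner = 0.014/(0.208×2.19) = 0.03073 K/W
R_stud  = 0.165/(0.113×0.12×2.19) = 5.556 K/W
R_cav   = 0.165/(0.0401×0.88×2.19) = 2.135 K/W
1/R_core = 1/R_stud + 1/R_cav → R_core = 1.542 K/W
R_outer = 0.018/(0.185×2.19) = 0.04443 K/W
R_total = 1.618 K/W
Q = ΔT/R_total = 27/1.618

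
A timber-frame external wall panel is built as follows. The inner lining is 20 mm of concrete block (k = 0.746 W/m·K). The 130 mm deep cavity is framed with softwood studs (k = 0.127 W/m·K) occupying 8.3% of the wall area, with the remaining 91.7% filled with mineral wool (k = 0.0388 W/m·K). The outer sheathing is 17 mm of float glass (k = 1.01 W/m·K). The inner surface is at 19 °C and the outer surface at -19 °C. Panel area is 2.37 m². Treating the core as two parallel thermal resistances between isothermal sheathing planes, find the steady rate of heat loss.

Sheathing layers in series; stud and cavity paths in parallel between them.
R_inner = 0.02/(0.746×2.37) = 0.01131 K/W
R_stud  = 0.13/(0.127×0.083×2.37) = 5.204 K/W
R_cav   = 0.13/(0.0388×0.917×2.37) = 1.542 K/W
1/R_core = 1/R_stud + 1/R_cav → R_core = 1.189 K/W
R_outer = 0.017/(1.01×2.37) = 0.007102 K/W
R_total = 1.208 K/W
Q = ΔT/R_total = 38/1.208

Q ≈ 31.5 W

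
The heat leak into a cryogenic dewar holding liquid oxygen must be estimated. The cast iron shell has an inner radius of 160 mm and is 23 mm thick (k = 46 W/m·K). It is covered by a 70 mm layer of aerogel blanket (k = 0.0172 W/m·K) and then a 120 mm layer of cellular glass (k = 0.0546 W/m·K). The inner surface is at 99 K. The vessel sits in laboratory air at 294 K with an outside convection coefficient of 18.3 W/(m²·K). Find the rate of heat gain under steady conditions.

Spherical conduction: R = (1/r_in − 1/r_out)/(4πk) per layer; series-sum.
R_cast iron shell = (1/0.16 − 1/0.183)/(4π×46) = 0.001359 K/W
R_aerogel blanket = (1/0.183 − 1/0.253)/(4π×0.0172) = 6.995 K/W
R_cellular glass = (1/0.253 − 1/0.373)/(4π×0.0546) = 1.853 K/W
R_outer film = 1/(h·4πr_o²) = 1/(18.3×4π×0.373²) = 0.03126 K/W
R_total = 8.881 K/W
Q = ΔT/R_total = 195/8.881

Q ≈ 22 W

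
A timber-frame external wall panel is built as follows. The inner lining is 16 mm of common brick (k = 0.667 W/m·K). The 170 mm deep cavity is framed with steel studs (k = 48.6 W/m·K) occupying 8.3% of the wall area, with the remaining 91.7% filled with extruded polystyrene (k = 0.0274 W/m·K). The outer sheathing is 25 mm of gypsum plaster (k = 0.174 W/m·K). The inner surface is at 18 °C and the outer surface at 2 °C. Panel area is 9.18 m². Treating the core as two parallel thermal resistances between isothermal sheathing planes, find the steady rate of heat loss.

Sheathing layers in series; stud and cavity paths in parallel between them.
R_inner = 0.016/(0.667×9.18) = 0.002613 K/W
R_stud  = 0.17/(48.6×0.083×9.18) = 0.004591 K/W
R_cav   = 0.17/(0.0274×0.917×9.18) = 0.737 K/W
1/R_core = 1/R_stud + 1/R_cav → R_core = 0.004562 K/W
R_outer = 0.025/(0.174×9.18) = 0.01565 K/W
R_total = 0.02283 K/W
Q = ΔT/R_total = 16/0.02283

Q ≈ 701 W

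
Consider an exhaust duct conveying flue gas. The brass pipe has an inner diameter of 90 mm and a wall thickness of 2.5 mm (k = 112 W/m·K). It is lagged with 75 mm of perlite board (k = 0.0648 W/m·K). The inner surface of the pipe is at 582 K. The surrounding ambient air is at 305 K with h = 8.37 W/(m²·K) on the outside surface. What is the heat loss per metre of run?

q′ ≈ 112 W/m

Treating each annulus and film as a series resistance:
R_brass pipe wall = ln(47.5/45)/(2π×112×1) = 7.683×10^-5 K/W
R_perlite board = ln(122.5/47.5)/(2π×0.0648×1) = 2.327 K/W
R_outer film = 1/(h_o·2πr_oL) = 1/(8.37×2π×0.1225×1) = 0.1552 K/W
R_total = 2.482 K/W
Q = ΔT/R_total = 277/2.482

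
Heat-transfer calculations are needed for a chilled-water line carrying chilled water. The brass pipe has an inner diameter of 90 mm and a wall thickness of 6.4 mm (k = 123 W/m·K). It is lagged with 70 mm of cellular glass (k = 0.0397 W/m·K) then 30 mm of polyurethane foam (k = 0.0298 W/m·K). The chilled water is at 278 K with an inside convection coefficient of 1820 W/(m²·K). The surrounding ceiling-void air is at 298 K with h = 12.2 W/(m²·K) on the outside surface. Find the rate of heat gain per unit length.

q′ ≈ 4.24 W/m

For a radial system each layer contributes R = ln(r_out/r_in)/(2πkL); films add R = 1/(hA).
R_inner film = 1/(h_i·2πr₁L) = 1/(1820×2π×0.045×1) = 0.001943 K/W
R_brass pipe wall = ln(51.4/45)/(2π×123×1) = 1.721×10^-4 K/W
R_cellular glass = ln(121.4/51.4)/(2π×0.0397×1) = 3.445 K/W
R_polyurethane foam = ln(151.4/121.4)/(2π×0.0298×1) = 1.179 K/W
R_outer film = 1/(h_o·2πr_oL) = 1/(12.2×2π×0.1514×1) = 0.08617 K/W
R_total = 4.713 K/W
Q = ΔT/R_total = 20/4.713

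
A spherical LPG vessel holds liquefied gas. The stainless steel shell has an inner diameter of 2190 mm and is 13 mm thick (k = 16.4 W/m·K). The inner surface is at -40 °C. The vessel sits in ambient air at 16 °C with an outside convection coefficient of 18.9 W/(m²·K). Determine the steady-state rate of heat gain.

Each spherical layer contributes R = (1/r_i − 1/r_o)/(4πk):
R_stainless steel shell = (1/1.095 − 1/1.108)/(4π×16.4) = 5.199×10^-5 K/W
R_outer film = 1/(h·4πr_o²) = 1/(18.9×4π×1.108²) = 0.00343 K/W
R_total = 0.003482 K/W
Q = ΔT/R_total = 56/0.003482

Q ≈ 16100 W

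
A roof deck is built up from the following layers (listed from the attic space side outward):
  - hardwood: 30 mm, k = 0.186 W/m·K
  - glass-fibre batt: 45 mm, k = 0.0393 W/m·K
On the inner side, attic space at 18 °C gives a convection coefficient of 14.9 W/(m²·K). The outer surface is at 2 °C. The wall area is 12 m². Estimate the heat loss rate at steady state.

Thermal resistances in series:
R_inner film = 1/(h_i·A) = 1/(14.9×12) = 0.005593 K/W
R_hardwood = L/(kA) = 0.03/(0.186×12) = 0.01344 K/W
R_glass-fibre batt = L/(kA) = 0.045/(0.0393×12) = 0.09542 K/W
R_total = 0.1145 K/W
Q = ΔT / R_total = 16 / 0.1145

Q ≈ 140 W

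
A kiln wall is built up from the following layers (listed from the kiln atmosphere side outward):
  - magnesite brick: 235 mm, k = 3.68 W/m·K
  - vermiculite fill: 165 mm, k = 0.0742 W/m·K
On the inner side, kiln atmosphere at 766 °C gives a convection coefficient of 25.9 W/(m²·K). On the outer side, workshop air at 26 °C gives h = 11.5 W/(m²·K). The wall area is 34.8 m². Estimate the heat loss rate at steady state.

Using the resistance-network approach (series):
R_inner film = 1/(h_i·A) = 1/(25.9×34.8) = 0.001109 K/W
R_magnesite brick = L/(kA) = 0.235/(3.68×34.8) = 0.001835 K/W
R_vermiculite fill = L/(kA) = 0.165/(0.0742×34.8) = 0.0639 K/W
R_outer film = 1/(h_o·A) = 1/(11.5×34.8) = 0.002499 K/W
R_total = 0.06934 K/W
Q = ΔT / R_total = 740 / 0.06934

Q ≈ 10700 W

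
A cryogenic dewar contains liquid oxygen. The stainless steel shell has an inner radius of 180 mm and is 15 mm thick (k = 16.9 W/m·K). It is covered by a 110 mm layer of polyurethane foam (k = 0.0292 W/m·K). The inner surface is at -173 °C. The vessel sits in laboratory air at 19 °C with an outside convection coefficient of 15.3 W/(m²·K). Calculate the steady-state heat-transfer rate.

Spherical conduction: R = (1/r_in − 1/r_out)/(4πk) per layer; series-sum.
R_stainless steel shell = (1/0.18 − 1/0.195)/(4π×16.9) = 0.002012 K/W
R_polyurethane foam = (1/0.195 − 1/0.305)/(4π×0.0292) = 5.04 K/W
R_outer film = 1/(h·4πr_o²) = 1/(15.3×4π×0.305²) = 0.05591 K/W
R_total = 5.098 K/W
Q = ΔT/R_total = 192/5.098

Q ≈ 37.7 W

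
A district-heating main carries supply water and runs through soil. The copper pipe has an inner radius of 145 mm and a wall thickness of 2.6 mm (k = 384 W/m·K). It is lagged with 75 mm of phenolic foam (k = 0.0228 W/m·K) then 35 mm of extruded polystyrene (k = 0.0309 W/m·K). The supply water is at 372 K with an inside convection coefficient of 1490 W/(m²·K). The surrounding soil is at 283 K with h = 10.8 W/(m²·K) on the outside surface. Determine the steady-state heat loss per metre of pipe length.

q′ ≈ 24.2 W/m

For a radial system each layer contributes R = ln(r_out/r_in)/(2πkL); films add R = 1/(hA).
R_inner film = 1/(h_i·2πr₁L) = 1/(1490×2π×0.145×1) = 7.367×10^-4 K/W
R_copper pipe wall = ln(147.6/145)/(2π×384×1) = 7.366×10^-6 K/W
R_phenolic foam = ln(222.6/147.6)/(2π×0.0228×1) = 2.868 K/W
R_extruded polystyrene = ln(257.6/222.6)/(2π×0.0309×1) = 0.7522 K/W
R_outer film = 1/(h_o·2πr_oL) = 1/(10.8×2π×0.2576×1) = 0.05721 K/W
R_total = 3.678 K/W
Q = ΔT/R_total = 89/3.678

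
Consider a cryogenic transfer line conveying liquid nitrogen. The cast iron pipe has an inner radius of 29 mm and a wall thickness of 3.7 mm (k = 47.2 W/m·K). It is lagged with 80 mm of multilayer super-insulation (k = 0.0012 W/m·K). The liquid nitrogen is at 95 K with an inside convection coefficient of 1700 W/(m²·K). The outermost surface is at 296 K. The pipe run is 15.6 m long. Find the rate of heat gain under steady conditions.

Per-layer cylindrical resistances, series-summed:
R_inner film = 1/(h_i·2πr₁L) = 1/(1700×2π×0.029×15.6) = 2.069×10^-4 K/W
R_cast iron pipe wall = ln(32.7/29)/(2π×47.2×15.6) = 2.596×10^-5 K/W
R_multilayer super-insulation = ln(112.7/32.7)/(2π×0.0012×15.6) = 10.52 K/W
R_total = 10.52 K/W
Q = ΔT/R_total = 201/10.52

Q ≈ 19.1 W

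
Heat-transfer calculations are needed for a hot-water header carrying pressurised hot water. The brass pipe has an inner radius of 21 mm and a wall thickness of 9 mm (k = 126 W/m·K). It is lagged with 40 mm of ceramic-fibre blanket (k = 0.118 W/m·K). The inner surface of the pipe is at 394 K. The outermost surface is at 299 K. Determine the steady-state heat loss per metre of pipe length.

q′ ≈ 83.1 W/m

Per-layer cylindrical resistances, series-summed:
R_brass pipe wall = ln(30/21)/(2π×126×1) = 4.505×10^-4 K/W
R_ceramic-fibre blanket = ln(70/30)/(2π×0.118×1) = 1.143 K/W
R_total = 1.143 K/W
Q = ΔT/R_total = 95/1.143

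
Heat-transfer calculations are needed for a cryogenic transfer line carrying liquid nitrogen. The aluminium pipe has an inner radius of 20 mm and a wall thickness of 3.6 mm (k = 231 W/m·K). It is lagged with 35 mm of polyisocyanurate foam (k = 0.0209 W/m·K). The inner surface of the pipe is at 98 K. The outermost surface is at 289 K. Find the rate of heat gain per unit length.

q′ ≈ 27.6 W/m

Per-layer cylindrical resistances, series-summed:
R_aluminium pipe wall = ln(23.6/20)/(2π×231×1) = 1.14×10^-4 K/W
R_polyisocyanurate foam = ln(58.6/23.6)/(2π×0.0209×1) = 6.926 K/W
R_total = 6.926 K/W
Q = ΔT/R_total = 191/6.926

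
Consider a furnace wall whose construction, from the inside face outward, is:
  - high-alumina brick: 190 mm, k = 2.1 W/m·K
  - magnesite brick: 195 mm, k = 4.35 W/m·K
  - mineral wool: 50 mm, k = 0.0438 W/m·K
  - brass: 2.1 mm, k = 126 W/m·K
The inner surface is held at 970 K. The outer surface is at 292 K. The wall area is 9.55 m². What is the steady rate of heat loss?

Q ≈ 5070 W

Series thermal resistances:
R_high-alumina brick = L/(kA) = 0.19/(2.1×9.55) = 0.009474 K/W
R_magnesite brick = L/(kA) = 0.195/(4.35×9.55) = 0.004694 K/W
R_mineral wool = L/(kA) = 0.05/(0.0438×9.55) = 0.1195 K/W
R_brass = L/(kA) = 0.0021/(126×9.55) = 1.745×10^-6 K/W
R_total = 0.1337 K/W
Q = ΔT / R_total = 678 / 0.1337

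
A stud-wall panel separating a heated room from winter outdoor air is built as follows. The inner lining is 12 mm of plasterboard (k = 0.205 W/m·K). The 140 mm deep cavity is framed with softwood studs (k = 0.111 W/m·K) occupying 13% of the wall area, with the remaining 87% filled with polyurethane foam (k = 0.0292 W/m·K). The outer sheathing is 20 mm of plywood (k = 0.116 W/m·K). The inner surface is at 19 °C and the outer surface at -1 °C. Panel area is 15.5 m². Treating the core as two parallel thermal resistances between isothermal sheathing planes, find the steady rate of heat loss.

Sheathing layers in series; stud and cavity paths in parallel between them.
R_inner = 0.012/(0.205×15.5) = 0.003777 K/W
R_stud  = 0.14/(0.111×0.13×15.5) = 0.6259 K/W
R_cav   = 0.14/(0.0292×0.87×15.5) = 0.3555 K/W
1/R_core = 1/R_stud + 1/R_cav → R_core = 0.2267 K/W
R_outer = 0.02/(0.116×15.5) = 0.01112 K/W
R_total = 0.2416 K/W
Q = ΔT/R_total = 20/0.2416

Q ≈ 82.8 W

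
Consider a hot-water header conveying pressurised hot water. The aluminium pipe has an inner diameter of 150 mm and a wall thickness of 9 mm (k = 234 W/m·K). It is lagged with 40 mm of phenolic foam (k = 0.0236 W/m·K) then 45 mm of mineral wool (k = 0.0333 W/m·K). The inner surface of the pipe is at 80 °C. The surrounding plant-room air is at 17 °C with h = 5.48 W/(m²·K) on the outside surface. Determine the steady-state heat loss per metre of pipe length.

Cylindrical conduction, so R = ln(r₂/r₁)/(2πkL) per layer, in series:
R_aluminium pipe wall = ln(84/75)/(2π×234×1) = 7.708×10^-5 K/W
R_phenolic foam = ln(124/84)/(2π×0.0236×1) = 2.626 K/W
R_mineral wool = ln(169/124)/(2π×0.0333×1) = 1.48 K/W
R_outer film = 1/(h_o·2πr_oL) = 1/(5.48×2π×0.169×1) = 0.1719 K/W
R_total = 4.278 K/W
Q = ΔT/R_total = 63/4.278

q′ ≈ 14.7 W/m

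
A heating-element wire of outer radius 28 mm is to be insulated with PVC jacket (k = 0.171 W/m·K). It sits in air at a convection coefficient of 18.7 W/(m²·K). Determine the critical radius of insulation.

For a cylinder r_cr = k/h = 0.171/18.7
r_cr = 9.14 mm; since the bare radius (28 mm) is above r_cr, any added insulation will reduce heat loss.

r_cr ≈ 9.14 mm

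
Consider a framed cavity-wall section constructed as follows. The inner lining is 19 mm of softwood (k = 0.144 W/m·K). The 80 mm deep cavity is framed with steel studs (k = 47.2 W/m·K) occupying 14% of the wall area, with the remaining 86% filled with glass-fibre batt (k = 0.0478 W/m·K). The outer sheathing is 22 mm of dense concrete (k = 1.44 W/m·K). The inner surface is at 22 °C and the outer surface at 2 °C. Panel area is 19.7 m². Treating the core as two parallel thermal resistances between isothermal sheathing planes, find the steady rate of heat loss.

Sheathing layers in series; stud and cavity paths in parallel between them.
R_inner = 0.019/(0.144×19.7) = 0.006698 K/W
R_stud  = 0.08/(47.2×0.14×19.7) = 6.145×10^-4 K/W
R_cav   = 0.08/(0.0478×0.86×19.7) = 0.09879 K/W
1/R_core = 1/R_stud + 1/R_cav → R_core = 6.107×10^-4 K/W
R_outer = 0.022/(1.44×19.7) = 7.755×10^-4 K/W
R_total = 0.008084 K/W
Q = ΔT/R_total = 20/0.008084

Q ≈ 2470 W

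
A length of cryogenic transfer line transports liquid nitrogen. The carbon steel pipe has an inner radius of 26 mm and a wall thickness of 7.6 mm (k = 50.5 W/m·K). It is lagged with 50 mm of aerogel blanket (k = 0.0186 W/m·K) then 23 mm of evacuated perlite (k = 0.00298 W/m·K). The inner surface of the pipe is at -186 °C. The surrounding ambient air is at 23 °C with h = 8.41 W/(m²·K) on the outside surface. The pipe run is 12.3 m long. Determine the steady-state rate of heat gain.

Q ≈ 123 W

Cylindrical conduction, so R = ln(r₂/r₁)/(2πkL) per layer, in series:
R_carbon steel pipe wall = ln(33.6/26)/(2π×50.5×12.3) = 6.57×10^-5 K/W
R_aerogel blanket = ln(83.6/33.6)/(2π×0.0186×12.3) = 0.6341 K/W
R_evacuated perlite = ln(106.6/83.6)/(2π×0.00298×12.3) = 1.055 K/W
R_outer film = 1/(h_o·2πr_oL) = 1/(8.41×2π×0.1066×12.3) = 0.01443 K/W
R_total = 1.704 K/W
Q = ΔT/R_total = 209/1.704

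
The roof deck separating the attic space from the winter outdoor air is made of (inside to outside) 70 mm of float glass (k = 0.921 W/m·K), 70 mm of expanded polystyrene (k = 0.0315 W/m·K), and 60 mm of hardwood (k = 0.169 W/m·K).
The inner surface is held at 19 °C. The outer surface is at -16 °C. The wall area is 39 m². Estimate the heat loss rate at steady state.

Q ≈ 514 W

Model the wall as resistances in series:
R_float glass = L/(kA) = 0.07/(0.921×39) = 0.001949 K/W
R_expanded polystyrene = L/(kA) = 0.07/(0.0315×39) = 0.05698 K/W
R_hardwood = L/(kA) = 0.06/(0.169×39) = 0.009103 K/W
R_total = 0.06803 K/W
Q = ΔT / R_total = 35 / 0.06803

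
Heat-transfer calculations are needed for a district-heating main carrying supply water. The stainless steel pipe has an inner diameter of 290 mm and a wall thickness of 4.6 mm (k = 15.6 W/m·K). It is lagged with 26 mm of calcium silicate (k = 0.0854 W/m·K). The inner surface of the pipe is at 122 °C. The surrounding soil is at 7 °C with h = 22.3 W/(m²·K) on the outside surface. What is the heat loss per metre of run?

q′ ≈ 339 W/m

Cylindrical conduction, so R = ln(r₂/r₁)/(2πkL) per layer, in series:
R_stainless steel pipe wall = ln(149.6/145)/(2π×15.6×1) = 3.186×10^-4 K/W
R_calcium silicate = ln(175.6/149.6)/(2π×0.0854×1) = 0.2986 K/W
R_outer film = 1/(h_o·2πr_oL) = 1/(22.3×2π×0.1756×1) = 0.04064 K/W
R_total = 0.3396 K/W
Q = ΔT/R_total = 115/0.3396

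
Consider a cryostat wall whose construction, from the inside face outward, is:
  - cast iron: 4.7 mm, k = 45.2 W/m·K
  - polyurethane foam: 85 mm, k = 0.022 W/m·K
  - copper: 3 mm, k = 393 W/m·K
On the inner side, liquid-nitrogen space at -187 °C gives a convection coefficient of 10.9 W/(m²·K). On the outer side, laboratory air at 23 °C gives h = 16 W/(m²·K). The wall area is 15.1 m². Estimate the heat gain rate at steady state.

Treating each layer as a thermal resistance in series:
R_inner film = 1/(h_i·A) = 1/(10.9×15.1) = 0.006076 K/W
R_cast iron = L/(kA) = 0.0047/(45.2×15.1) = 6.886×10^-6 K/W
R_polyurethane foam = L/(kA) = 0.085/(0.022×15.1) = 0.2559 K/W
R_copper = L/(kA) = 0.003/(393×15.1) = 5.055×10^-7 K/W
R_outer film = 1/(h_o·A) = 1/(16×15.1) = 0.004139 K/W
R_total = 0.2661 K/W
Q = ΔT / R_total = 210 / 0.2661

Q ≈ 789 W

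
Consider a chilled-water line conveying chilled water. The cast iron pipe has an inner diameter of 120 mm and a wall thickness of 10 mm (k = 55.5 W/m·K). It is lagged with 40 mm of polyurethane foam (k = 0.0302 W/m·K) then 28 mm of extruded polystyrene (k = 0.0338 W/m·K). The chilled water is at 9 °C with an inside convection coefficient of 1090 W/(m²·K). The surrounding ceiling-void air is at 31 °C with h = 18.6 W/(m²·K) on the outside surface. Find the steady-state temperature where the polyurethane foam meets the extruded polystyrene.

T ≈ 23.9 °C

Per-layer cylindrical resistances, series-summed:
R_inner film = 1/(h_i·2πr₁L) = 1/(1090×2π×0.06×1) = 0.002434 K/W
R_cast iron pipe wall = ln(70/60)/(2π×55.5×1) = 4.421×10^-4 K/W
R_polyurethane foam = ln(110/70)/(2π×0.0302×1) = 2.382 K/W
R_extruded polystyrene = ln(138/110)/(2π×0.0338×1) = 1.068 K/W
R_outer film = 1/(h_o·2πr_oL) = 1/(18.6×2π×0.138×1) = 0.06201 K/W
R_total = 3.515 K/W
Q = ΔT/R_total = 22/3.515
Q = 6.26 W/m
T_interface = T_inner + Q·ΣR(inner→interface) = 9 + 6.26×2.385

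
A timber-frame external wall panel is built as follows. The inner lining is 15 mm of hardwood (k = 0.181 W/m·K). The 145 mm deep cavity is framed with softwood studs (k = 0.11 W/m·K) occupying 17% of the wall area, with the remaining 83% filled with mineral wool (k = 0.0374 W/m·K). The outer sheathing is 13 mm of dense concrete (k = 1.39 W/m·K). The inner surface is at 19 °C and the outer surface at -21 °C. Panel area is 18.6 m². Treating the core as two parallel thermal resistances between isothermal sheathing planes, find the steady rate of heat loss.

Q ≈ 247 W

Sheathing layers in series; stud and cavity paths in parallel between them.
R_inner = 0.015/(0.181×18.6) = 0.004456 K/W
R_stud  = 0.145/(0.11×0.17×18.6) = 0.4169 K/W
R_cav   = 0.145/(0.0374×0.83×18.6) = 0.2511 K/W
1/R_core = 1/R_stud + 1/R_cav → R_core = 0.1567 K/W
R_outer = 0.013/(1.39×18.6) = 5.028×10^-4 K/W
R_total = 0.1617 K/W
Q = ΔT/R_total = 40/0.1617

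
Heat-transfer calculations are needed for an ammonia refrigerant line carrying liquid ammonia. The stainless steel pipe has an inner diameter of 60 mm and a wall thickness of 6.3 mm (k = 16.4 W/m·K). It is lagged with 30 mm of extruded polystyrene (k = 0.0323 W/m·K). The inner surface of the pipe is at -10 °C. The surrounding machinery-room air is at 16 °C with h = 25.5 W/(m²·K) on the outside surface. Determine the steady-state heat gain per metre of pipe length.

q′ ≈ 8.49 W/m

Per-layer cylindrical resistances, series-summed:
R_stainless steel pipe wall = ln(36.3/30)/(2π×16.4×1) = 0.00185 K/W
R_extruded polystyrene = ln(66.3/36.3)/(2π×0.0323×1) = 2.968 K/W
R_outer film = 1/(h_o·2πr_oL) = 1/(25.5×2π×0.0663×1) = 0.09414 K/W
R_total = 3.064 K/W
Q = ΔT/R_total = 26/3.064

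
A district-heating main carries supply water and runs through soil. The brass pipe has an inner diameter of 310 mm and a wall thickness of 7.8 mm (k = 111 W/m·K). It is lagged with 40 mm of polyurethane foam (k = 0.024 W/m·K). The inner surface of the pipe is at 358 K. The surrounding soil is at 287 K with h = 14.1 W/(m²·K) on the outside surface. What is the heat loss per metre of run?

q′ ≈ 46.9 W/m

Radial resistances (cylindrical: R_cond = ln(r_o/r_i)/(2πkL), R_conv = 1/(h·2πrL)):
R_brass pipe wall = ln(162.8/155)/(2π×111×1) = 7.04×10^-5 K/W
R_polyurethane foam = ln(202.8/162.8)/(2π×0.024×1) = 1.457 K/W
R_outer film = 1/(h_o·2πr_oL) = 1/(14.1×2π×0.2028×1) = 0.05566 K/W
R_total = 1.513 K/W
Q = ΔT/R_total = 71/1.513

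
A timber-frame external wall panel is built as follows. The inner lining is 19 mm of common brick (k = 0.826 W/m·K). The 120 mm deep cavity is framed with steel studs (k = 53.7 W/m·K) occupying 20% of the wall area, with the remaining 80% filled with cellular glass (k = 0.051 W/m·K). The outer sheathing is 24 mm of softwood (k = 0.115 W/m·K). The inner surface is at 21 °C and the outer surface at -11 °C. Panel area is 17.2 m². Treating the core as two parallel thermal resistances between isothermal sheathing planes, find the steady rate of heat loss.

Sheathing layers in series; stud and cavity paths in parallel between them.
R_inner = 0.019/(0.826×17.2) = 0.001337 K/W
R_stud  = 0.12/(53.7×0.2×17.2) = 6.496×10^-4 K/W
R_cav   = 0.12/(0.051×0.8×17.2) = 0.171 K/W
1/R_core = 1/R_stud + 1/R_cav → R_core = 6.471×10^-4 K/W
R_outer = 0.024/(0.115×17.2) = 0.01213 K/W
R_total = 0.01412 K/W
Q = ΔT/R_total = 32/0.01412

Q ≈ 2270 W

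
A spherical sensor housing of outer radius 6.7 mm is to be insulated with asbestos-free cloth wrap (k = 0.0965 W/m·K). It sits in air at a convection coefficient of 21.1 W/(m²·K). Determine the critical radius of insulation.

r_cr ≈ 9.15 mm

For a sphere r_cr = 2k/h = 2×0.0965/21.1
r_cr = 9.15 mm; since the bare radius (6.7 mm) is below r_cr, adding a thin layer of insulation will *increase* heat loss.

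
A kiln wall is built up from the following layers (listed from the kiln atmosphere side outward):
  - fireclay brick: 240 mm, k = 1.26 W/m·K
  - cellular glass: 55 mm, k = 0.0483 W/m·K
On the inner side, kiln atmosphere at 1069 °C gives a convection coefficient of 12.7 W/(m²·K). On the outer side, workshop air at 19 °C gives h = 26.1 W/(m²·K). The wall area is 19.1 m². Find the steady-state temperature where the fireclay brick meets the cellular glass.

T ≈ 874 °C

Series thermal resistances:
R_inner film = 1/(h_i·A) = 1/(12.7×19.1) = 0.004123 K/W
R_fireclay brick = L/(kA) = 0.24/(1.26×19.1) = 0.009973 K/W
R_cellular glass = L/(kA) = 0.055/(0.0483×19.1) = 0.05962 K/W
R_outer film = 1/(h_o·A) = 1/(26.1×19.1) = 0.002006 K/W
R_total = 0.07572 K/W;  Q = ΔT/R_total = 1050/0.07572 = 13870 W
T_interface = T_inner − Q·ΣR(inner→interface) = 1069 − 13900×0.0141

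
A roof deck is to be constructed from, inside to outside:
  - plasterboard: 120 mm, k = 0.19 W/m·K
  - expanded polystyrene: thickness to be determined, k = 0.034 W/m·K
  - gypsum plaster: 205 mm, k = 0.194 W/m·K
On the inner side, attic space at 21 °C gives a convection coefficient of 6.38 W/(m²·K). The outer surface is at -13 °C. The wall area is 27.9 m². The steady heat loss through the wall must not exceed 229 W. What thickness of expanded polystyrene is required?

Treating each layer as a thermal resistance in series:
R_inner film = 1/(h_i·A) = 1/(6.38×27.9) = 0.005618 K/W
R_plasterboard = L/(kA) = 0.12/(0.19×27.9) = 0.02264 K/W
R_gypsum plaster = L/(kA) = 0.205/(0.194×27.9) = 0.03787 K/W
Sum of the known resistances R_other = 0.06613 K/W
Required total resistance R_tot = ΔT/Q_allow = 34/229 = 0.1485 K/W
R_expanded polystyrene = R_tot − R_other = 0.08234 K/W
L = R·k·A = 0.08234×0.034×27.9

L ≈ 78.1 mm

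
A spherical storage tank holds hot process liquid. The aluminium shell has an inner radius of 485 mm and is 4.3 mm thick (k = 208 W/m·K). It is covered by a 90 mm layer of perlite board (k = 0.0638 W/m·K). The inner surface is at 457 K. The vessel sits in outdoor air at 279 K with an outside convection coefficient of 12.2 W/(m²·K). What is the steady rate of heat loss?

Each spherical layer contributes R = (1/r_i − 1/r_o)/(4πk):
R_aluminium shell = (1/0.485 − 1/0.4893)/(4π×208) = 6.932×10^-6 K/W
R_perlite board = (1/0.4893 − 1/0.5793)/(4π×0.0638) = 0.396 K/W
R_outer film = 1/(h·4πr_o²) = 1/(12.2×4π×0.5793²) = 0.01944 K/W
R_total = 0.4155 K/W
Q = ΔT/R_total = 178/0.4155

Q ≈ 428 W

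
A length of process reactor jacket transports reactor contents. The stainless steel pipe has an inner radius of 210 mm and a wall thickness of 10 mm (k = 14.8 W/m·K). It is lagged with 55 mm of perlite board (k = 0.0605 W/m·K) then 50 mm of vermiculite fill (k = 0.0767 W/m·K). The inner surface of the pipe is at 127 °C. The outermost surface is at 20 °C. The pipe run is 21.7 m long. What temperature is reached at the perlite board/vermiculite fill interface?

Treating each annulus and film as a series resistance:
R_stainless steel pipe wall = ln(220/210)/(2π×14.8×21.7) = 2.305×10^-5 K/W
R_perlite board = ln(275/220)/(2π×0.0605×21.7) = 0.02705 K/W
R_vermiculite fill = ln(325/275)/(2π×0.0767×21.7) = 0.01597 K/W
R_total = 0.04305 K/W
Q = ΔT/R_total = 107/0.04305
Q = 2490 W
T_interface = T_inner − Q·ΣR(inner→interface) = 127 − 2490×0.02707

T ≈ 59.7 °C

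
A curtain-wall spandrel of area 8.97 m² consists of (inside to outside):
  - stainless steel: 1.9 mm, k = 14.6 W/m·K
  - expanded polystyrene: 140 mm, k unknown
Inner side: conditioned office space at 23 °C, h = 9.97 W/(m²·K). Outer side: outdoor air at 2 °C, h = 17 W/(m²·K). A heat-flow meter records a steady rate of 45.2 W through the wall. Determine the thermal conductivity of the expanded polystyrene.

Model the wall as resistances in series:
R_inner film = 1/(h_i·A) = 1/(9.97×8.97) = 0.01118 K/W
R_stainless steel = L/(kA) = 0.0019/(14.6×8.97) = 1.451×10^-5 K/W
R_outer film = 1/(h_o·A) = 1/(17×8.97) = 0.006558 K/W
Sum of known resistances R_other = 0.01775 K/W
Total R = ΔT/Q = 21/45.2 = 0.4646 K/W
R_expanded polystyrene = R_total − R_other = 0.4468 K/W
k = L/(R·A) = 0.14/(0.4468×8.97)

k ≈ 0.0349 W/(m·K)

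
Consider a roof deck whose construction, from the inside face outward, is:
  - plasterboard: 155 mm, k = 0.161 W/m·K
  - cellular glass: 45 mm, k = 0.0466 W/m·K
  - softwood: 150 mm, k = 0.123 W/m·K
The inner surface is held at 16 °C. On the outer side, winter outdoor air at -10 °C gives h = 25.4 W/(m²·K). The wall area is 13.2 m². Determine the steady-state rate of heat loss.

Q ≈ 108 W

Treating each layer as a thermal resistance in series:
R_plasterboard = L/(kA) = 0.155/(0.161×13.2) = 0.07293 K/W
R_cellular glass = L/(kA) = 0.045/(0.0466×13.2) = 0.07316 K/W
R_softwood = L/(kA) = 0.15/(0.123×13.2) = 0.09239 K/W
R_outer film = 1/(h_o·A) = 1/(25.4×13.2) = 0.002983 K/W
R_total = 0.2415 K/W
Q = ΔT / R_total = 26 / 0.2415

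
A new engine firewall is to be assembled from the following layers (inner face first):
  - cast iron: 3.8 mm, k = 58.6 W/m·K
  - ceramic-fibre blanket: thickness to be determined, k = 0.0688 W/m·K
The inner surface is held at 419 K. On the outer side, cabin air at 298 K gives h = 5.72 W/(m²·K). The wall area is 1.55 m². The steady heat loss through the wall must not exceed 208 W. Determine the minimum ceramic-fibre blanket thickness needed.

Thermal resistances in series:
R_cast iron = L/(kA) = 0.0038/(58.6×1.55) = 4.184×10^-5 K/W
R_outer film = 1/(h_o·A) = 1/(5.72×1.55) = 0.1128 K/W
Sum of the known resistances R_other = 0.1128 K/W
Required total resistance R_tot = ΔT/Q_allow = 121/208 = 0.5817 K/W
R_ceramic-fibre blanket = R_tot − R_other = 0.4689 K/W
L = R·k·A = 0.4689×0.0688×1.55

L ≈ 50 mm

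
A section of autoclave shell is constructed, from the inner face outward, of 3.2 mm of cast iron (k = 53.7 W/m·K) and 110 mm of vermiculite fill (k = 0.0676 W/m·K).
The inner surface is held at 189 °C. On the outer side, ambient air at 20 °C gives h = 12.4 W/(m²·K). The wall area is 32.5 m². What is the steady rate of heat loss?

Model the wall as resistances in series:
R_cast iron = L/(kA) = 0.0032/(53.7×32.5) = 1.834×10^-6 K/W
R_vermiculite fill = L/(kA) = 0.11/(0.0676×32.5) = 0.05007 K/W
R_outer film = 1/(h_o·A) = 1/(12.4×32.5) = 0.002481 K/W
R_total = 0.05255 K/W
Q = ΔT / R_total = 169 / 0.05255

Q ≈ 3220 W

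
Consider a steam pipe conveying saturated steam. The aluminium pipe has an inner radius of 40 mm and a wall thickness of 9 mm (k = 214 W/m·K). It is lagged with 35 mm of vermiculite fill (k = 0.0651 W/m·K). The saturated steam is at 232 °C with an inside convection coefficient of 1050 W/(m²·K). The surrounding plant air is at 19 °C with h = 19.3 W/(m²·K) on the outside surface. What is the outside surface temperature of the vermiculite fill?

T ≈ 33.7 °C

Cylindrical conduction, so R = ln(r₂/r₁)/(2πkL) per layer, in series:
R_inner film = 1/(h_i·2πr₁L) = 1/(1050×2π×0.04×1) = 0.003789 K/W
R_aluminium pipe wall = ln(49/40)/(2π×214×1) = 1.509×10^-4 K/W
R_vermiculite fill = ln(84/49)/(2π×0.0651×1) = 1.318 K/W
R_outer film = 1/(h_o·2πr_oL) = 1/(19.3×2π×0.084×1) = 0.09817 K/W
R_total = 1.42 K/W
Q = ΔT/R_total = 213/1.42
Q = 150 W/m
T_interface = T_inner − Q·ΣR(inner→interface) = 232 − 150×1.322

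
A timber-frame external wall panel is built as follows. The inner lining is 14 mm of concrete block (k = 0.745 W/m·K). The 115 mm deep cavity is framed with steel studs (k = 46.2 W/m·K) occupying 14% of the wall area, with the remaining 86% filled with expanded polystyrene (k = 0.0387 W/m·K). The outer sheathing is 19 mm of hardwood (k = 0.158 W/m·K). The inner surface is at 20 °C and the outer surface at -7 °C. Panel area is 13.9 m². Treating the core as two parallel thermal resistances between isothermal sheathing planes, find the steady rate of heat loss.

Sheathing layers in series; stud and cavity paths in parallel between them.
R_inner = 0.014/(0.745×13.9) = 0.001352 K/W
R_stud  = 0.115/(46.2×0.14×13.9) = 0.001279 K/W
R_cav   = 0.115/(0.0387×0.86×13.9) = 0.2486 K/W
1/R_core = 1/R_stud + 1/R_cav → R_core = 0.001273 K/W
R_outer = 0.019/(0.158×13.9) = 0.008651 K/W
R_total = 0.01128 K/W
Q = ΔT/R_total = 27/0.01128

Q ≈ 2390 W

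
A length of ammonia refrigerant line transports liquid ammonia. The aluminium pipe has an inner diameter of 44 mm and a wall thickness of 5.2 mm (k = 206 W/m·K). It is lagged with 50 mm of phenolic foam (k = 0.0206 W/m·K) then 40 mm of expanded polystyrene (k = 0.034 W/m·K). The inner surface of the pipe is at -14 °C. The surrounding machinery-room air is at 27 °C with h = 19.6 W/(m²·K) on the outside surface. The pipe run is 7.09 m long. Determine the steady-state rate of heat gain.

Radial resistances (cylindrical: R_cond = ln(r_o/r_i)/(2πkL), R_conv = 1/(h·2πrL)):
R_aluminium pipe wall = ln(27.2/22)/(2π×206×7.09) = 2.312×10^-5 K/W
R_phenolic foam = ln(77.2/27.2)/(2π×0.0206×7.09) = 1.137 K/W
R_expanded polystyrene = ln(117.2/77.2)/(2π×0.034×7.09) = 0.2756 K/W
R_outer film = 1/(h_o·2πr_oL) = 1/(19.6×2π×0.1172×7.09) = 0.009772 K/W
R_total = 1.422 K/W
Q = ΔT/R_total = 41/1.422

Q ≈ 28.8 W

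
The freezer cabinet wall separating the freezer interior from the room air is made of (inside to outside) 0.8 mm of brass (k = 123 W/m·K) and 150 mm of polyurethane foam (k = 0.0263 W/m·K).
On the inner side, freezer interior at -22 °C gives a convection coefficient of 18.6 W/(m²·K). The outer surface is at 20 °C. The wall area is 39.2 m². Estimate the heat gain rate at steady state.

Thermal resistances in series:
R_inner film = 1/(h_i·A) = 1/(18.6×39.2) = 0.001372 K/W
R_brass = L/(kA) = 0.0008/(123×39.2) = 1.659×10^-7 K/W
R_polyurethane foam = L/(kA) = 0.15/(0.0263×39.2) = 0.1455 K/W
R_total = 0.1469 K/W
Q = ΔT / R_total = 42 / 0.1469

Q ≈ 286 W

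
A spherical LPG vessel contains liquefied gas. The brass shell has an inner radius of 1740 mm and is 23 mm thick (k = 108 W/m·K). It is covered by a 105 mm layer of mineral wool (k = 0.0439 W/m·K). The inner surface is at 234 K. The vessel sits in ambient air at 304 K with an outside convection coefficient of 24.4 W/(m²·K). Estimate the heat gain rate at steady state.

Each spherical layer contributes R = (1/r_i − 1/r_o)/(4πk):
R_brass shell = (1/1.74 − 1/1.763)/(4π×108) = 5.524×10^-6 K/W
R_mineral wool = (1/1.763 − 1/1.868)/(4π×0.0439) = 0.05779 K/W
R_outer film = 1/(h·4πr_o²) = 1/(24.4×4π×1.868²) = 9.346×10^-4 K/W
R_total = 0.05873 K/W
Q = ΔT/R_total = 70/0.05873

Q ≈ 1190 W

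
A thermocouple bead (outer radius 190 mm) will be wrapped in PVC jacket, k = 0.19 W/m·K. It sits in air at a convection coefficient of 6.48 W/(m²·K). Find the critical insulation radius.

For a sphere r_cr = 2k/h = 2×0.19/6.48
r_cr = 58.6 mm; since the bare radius (190 mm) is above r_cr, any added insulation will reduce heat loss.

r_cr ≈ 58.6 mm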